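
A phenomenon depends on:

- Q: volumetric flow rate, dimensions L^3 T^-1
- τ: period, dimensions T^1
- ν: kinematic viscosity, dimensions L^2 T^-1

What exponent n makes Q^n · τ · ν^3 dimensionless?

-2

Balance the L exponent: (3)·n from Q, plus (0) + 3·(2) = 6 from the rest, must sum to zero.
3n + 6 = 0, so n = -2.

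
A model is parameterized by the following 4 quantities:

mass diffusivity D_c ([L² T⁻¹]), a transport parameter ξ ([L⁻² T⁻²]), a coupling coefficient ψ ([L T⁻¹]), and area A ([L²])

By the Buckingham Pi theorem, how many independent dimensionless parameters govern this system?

2

There are 4 variables and 2 base dimensions (L, T).
The dimension matrix has rank 2.
Independent dimensionless groups: 4 − 2 = 2.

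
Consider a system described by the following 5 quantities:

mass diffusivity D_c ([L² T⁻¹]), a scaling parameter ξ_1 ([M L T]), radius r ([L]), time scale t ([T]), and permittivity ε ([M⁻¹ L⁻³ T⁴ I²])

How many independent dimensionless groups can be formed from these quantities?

1

There are 5 variables and 4 base dimensions (M, L, T, I).
The dimension matrix has rank 4.
Independent dimensionless groups: 5 − 4 = 1.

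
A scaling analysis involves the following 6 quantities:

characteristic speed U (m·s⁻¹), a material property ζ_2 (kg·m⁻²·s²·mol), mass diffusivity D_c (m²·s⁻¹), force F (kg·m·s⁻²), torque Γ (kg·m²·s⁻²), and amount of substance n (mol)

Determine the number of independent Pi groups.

2

There are 6 variables and 4 base dimensions (M, L, T, N).
The dimension matrix has rank 4.
Independent dimensionless groups: 6 − 4 = 2.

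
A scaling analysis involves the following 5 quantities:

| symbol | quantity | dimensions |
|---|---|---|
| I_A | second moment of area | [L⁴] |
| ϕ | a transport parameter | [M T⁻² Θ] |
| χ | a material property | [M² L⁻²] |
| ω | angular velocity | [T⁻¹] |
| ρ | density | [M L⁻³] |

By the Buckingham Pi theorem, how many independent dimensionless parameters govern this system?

There are 5 variables and 4 base dimensions (M, L, T, Θ).
The dimension matrix has rank 4.
Independent dimensionless groups: 5 − 4 = 1.

1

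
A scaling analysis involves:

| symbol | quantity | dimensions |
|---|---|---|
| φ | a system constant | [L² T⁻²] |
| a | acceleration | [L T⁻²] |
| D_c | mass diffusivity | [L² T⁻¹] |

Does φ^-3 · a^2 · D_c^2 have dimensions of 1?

yes

Sum the exponent of each base dimension across the product:
  L: −3·[φ]_L + 2·[a]_L + 2·[D_c]_L = −3·(2) + 2·(1) + 2·(2) = 0
  T: −3·[φ]_T + 2·[a]_T + 2·[D_c]_T = −3·(-2) + 2·(-2) + 2·(-1) = 0
All base exponents vanish — dimensionless.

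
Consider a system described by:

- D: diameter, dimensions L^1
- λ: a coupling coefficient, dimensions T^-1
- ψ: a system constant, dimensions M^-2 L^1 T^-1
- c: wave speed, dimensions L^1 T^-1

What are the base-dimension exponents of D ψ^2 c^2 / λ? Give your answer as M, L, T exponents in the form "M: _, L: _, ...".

M: -4, L: 5, T: -3

Collect each base-dimension exponent across the product:
  M: (0) − (0) + 2·(-2) + 2·(0) = -4
  L: (1) − (0) + 2·(1) + 2·(1) = 5
  T: (0) − (-1) + 2·(-1) + 2·(-1) = -3
So the dimensions are [M⁻⁴ L⁵ T⁻³].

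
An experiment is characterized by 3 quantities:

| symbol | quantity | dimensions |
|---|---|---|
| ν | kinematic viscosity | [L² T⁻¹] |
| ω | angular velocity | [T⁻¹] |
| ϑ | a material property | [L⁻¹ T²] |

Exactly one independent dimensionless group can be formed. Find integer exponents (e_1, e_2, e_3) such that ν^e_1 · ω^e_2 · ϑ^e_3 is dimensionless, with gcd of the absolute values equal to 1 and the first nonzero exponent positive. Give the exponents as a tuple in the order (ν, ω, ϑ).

(1, 3, 2)

L: e_1·(2) + e_2·(0) + e_3·(-1) = 0
T: e_1·(-1) + e_2·(-1) + e_3·(2) = 0
Solving this homogeneous linear system for the smallest-integer solution (first nonzero entry positive) gives (1, 3, 2).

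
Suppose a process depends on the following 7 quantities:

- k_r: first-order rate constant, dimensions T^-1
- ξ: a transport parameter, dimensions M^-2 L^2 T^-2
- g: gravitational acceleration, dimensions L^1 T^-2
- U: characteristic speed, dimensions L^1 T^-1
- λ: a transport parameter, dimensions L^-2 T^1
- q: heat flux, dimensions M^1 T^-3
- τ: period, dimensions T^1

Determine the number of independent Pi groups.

4

There are 7 variables and 3 base dimensions (M, L, T).
The dimension matrix has rank 3.
Independent dimensionless groups: 7 − 3 = 4.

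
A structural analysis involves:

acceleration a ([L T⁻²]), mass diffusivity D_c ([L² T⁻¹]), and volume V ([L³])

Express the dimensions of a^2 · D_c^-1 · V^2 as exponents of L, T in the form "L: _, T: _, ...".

Collect each base-dimension exponent across the product:
  L: 2·(1) − (2) + 2·(3) = 6
  T: 2·(-2) − (-1) + 2·(0) = -3
So the dimensions are [L⁶ T⁻³].

L: 6, T: -3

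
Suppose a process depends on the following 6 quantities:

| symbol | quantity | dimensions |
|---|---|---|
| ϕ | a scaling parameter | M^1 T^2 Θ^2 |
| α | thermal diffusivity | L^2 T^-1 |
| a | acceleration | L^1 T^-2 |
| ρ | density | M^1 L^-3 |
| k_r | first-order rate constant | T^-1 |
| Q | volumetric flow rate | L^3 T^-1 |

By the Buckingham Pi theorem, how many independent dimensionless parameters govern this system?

There are 6 variables and 4 base dimensions (M, L, T, Θ).
The dimension matrix has rank 4.
Independent dimensionless groups: 6 − 4 = 2.

2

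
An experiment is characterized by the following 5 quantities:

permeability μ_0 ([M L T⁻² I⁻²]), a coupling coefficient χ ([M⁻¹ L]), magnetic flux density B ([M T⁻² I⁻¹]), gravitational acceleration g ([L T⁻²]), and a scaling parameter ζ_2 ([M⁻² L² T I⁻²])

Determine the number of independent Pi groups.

There are 5 variables and 4 base dimensions (M, L, T, I).
The dimension matrix has rank 4.
Independent dimensionless groups: 5 − 4 = 1.

1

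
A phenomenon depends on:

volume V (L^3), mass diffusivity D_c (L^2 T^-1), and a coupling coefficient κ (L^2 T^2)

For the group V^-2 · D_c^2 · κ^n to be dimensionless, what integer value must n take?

1

Balance the L exponent: (2)·n from κ, plus −2·(3) + 2·(2) = -2 from the rest, must sum to zero.
2n − 2 = 0, so n = 1.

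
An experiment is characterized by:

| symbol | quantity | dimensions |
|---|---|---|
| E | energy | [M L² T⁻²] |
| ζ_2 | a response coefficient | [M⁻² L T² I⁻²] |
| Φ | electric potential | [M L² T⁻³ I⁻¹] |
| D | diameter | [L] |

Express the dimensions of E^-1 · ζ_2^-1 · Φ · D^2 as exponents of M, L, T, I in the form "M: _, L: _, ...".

Collect each base-dimension exponent across the product:
  M: −(1) − (-2) + (1) + 2·(0) = 2
  L: −(2) − (1) + (2) + 2·(1) = 1
  T: −(-2) − (2) + (-3) + 2·(0) = -3
  I: −(0) − (-2) + (-1) + 2·(0) = 1
So the dimensions are [M² L T⁻³ I].

M: 2, L: 1, T: -3, I: 1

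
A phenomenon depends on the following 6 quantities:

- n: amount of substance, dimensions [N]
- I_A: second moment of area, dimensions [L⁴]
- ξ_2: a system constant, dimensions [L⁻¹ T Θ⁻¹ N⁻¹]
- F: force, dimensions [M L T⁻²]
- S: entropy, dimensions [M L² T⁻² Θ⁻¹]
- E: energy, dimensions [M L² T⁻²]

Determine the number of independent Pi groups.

There are 6 variables and 5 base dimensions (M, L, T, Θ, N).
The dimension matrix has rank 5.
Independent dimensionless groups: 6 − 5 = 1.

1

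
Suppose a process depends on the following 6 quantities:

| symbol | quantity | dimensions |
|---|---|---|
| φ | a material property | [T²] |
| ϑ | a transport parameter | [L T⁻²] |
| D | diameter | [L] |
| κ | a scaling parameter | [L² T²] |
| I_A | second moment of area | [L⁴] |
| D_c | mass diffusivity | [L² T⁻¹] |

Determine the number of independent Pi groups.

4

There are 6 variables and 2 base dimensions (L, T).
The dimension matrix has rank 2.
Independent dimensionless groups: 6 − 2 = 4.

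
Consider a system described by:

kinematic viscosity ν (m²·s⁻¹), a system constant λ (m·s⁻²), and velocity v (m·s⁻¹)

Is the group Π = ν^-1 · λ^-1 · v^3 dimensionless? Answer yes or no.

Sum the exponent of each base dimension across the product:
  L: −[ν]_L − [λ]_L + 3·[v]_L = −(2) − (1) + 3·(1) = 0
  T: −[ν]_T − [λ]_T + 3·[v]_T = −(-1) − (-2) + 3·(-1) = 0
All base exponents vanish — dimensionless.

yes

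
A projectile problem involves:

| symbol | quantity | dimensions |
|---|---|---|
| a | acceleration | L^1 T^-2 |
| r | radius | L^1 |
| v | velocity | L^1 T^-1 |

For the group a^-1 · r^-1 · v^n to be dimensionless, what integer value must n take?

2

Balance the L exponent: (1)·n from v, plus −(1) − (1) = -2 from the rest, must sum to zero.
n − 2 = 0, so n = 2.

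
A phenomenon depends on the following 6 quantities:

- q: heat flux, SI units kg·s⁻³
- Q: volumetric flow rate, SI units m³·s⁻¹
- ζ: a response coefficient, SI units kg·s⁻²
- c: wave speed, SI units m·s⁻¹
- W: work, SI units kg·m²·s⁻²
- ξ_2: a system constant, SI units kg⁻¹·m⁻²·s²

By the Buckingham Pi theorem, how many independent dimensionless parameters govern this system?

3

There are 6 variables and 3 base dimensions (M, L, T).
The dimension matrix has rank 3.
Independent dimensionless groups: 6 − 3 = 3.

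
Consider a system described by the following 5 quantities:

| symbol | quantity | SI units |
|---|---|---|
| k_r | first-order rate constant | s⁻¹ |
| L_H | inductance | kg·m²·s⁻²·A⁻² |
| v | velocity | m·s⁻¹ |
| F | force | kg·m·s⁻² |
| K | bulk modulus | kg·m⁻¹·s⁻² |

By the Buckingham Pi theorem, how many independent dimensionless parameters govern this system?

There are 5 variables and 4 base dimensions (M, L, T, I).
The dimension matrix has rank 4.
Independent dimensionless groups: 5 − 4 = 1.

1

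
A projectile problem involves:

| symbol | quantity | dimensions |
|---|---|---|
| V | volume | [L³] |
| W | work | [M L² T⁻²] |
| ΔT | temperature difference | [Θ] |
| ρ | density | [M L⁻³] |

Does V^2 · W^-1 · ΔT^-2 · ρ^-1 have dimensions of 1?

no

Sum the exponent of each base dimension across the product:
  M: 2·[V]_M − [W]_M − 2·[ΔT]_M − [ρ]_M = 2·(0) − (1) − 2·(0) − (1) = -2
  L: 2·[V]_L − [W]_L − 2·[ΔT]_L − [ρ]_L = 2·(3) − (2) − 2·(0) − (-3) = 7
  T: 2·[V]_T − [W]_T − 2·[ΔT]_T − [ρ]_T = 2·(0) − (-2) − 2·(0) − (0) = 2
  Θ: 2·[V]_Θ − [W]_Θ − 2·[ΔT]_Θ − [ρ]_Θ = 2·(0) − (0) − 2·(1) − (0) = -2
Net dimensions [M⁻² L⁷ T² Θ⁻²] ≠ [1] — not dimensionless.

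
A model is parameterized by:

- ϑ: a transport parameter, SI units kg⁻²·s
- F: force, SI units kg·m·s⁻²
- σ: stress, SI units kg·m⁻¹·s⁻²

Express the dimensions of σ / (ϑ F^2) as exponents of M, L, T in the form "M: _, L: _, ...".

Collect each base-dimension exponent across the product:
  M: −(-2) − 2·(1) + (1) = 1
  L: −(0) − 2·(1) + (-1) = -3
  T: −(1) − 2·(-2) + (-2) = 1
So the dimensions are [M L⁻³ T].

M: 1, L: -3, T: 1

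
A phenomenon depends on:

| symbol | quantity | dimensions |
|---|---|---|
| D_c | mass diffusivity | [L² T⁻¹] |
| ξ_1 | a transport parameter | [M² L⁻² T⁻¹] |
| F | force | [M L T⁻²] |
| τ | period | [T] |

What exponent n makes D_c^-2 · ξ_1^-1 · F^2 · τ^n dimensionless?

Balance the T exponent: (1)·n from τ, plus −2·(-1) − (-1) + 2·(-2) = -1 from the rest, must sum to zero.
n − 1 = 0, so n = 1.

1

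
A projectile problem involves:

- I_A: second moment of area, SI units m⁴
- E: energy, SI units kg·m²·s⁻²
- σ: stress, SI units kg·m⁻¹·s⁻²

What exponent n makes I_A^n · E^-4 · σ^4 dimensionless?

Balance the L exponent: (4)·n from I_A, plus −4·(2) + 4·(-1) = -12 from the rest, must sum to zero.
4n − 12 = 0, so n = 3.

3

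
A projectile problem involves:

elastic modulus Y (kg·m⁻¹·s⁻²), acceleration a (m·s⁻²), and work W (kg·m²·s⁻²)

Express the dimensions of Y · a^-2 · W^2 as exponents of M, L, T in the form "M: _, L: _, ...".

M: 3, L: 1, T: -2

Collect each base-dimension exponent across the product:
  M: (1) − 2·(0) + 2·(1) = 3
  L: (-1) − 2·(1) + 2·(2) = 1
  T: (-2) − 2·(-2) + 2·(-2) = -2
So the dimensions are [M³ L T⁻²].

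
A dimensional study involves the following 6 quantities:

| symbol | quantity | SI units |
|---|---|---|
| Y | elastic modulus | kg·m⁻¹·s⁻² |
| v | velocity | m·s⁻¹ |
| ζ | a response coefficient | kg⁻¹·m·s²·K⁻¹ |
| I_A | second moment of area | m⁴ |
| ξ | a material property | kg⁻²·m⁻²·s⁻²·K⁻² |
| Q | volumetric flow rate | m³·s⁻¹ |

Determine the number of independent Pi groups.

There are 6 variables and 4 base dimensions (M, L, T, Θ).
The dimension matrix has rank 4.
Independent dimensionless groups: 6 − 4 = 2.

2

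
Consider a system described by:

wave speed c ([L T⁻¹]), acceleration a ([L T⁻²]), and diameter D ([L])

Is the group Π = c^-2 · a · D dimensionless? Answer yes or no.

yes

Sum the exponent of each base dimension across the product:
  M: −2·[c]_M + [a]_M + [D]_M = −2·(0) + (0) + (0) = 0
  L: −2·[c]_L + [a]_L + [D]_L = −2·(1) + (1) + (1) = 0
  T: −2·[c]_T + [a]_T + [D]_T = −2·(-1) + (-2) + (0) = 0
  Θ: −2·[c]_Θ + [a]_Θ + [D]_Θ = −2·(0) + (0) + (0) = 0
All base exponents vanish — dimensionless.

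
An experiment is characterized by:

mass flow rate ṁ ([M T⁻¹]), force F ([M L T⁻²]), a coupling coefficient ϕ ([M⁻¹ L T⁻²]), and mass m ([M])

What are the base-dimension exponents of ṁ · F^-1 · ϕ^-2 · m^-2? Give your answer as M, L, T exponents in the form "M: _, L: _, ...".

Collect each base-dimension exponent across the product:
  M: (1) − (1) − 2·(-1) − 2·(1) = 0
  L: (0) − (1) − 2·(1) − 2·(0) = -3
  T: (-1) − (-2) − 2·(-2) − 2·(0) = 5
So the dimensions are [L⁻³ T⁵].

M: 0, L: -3, T: 5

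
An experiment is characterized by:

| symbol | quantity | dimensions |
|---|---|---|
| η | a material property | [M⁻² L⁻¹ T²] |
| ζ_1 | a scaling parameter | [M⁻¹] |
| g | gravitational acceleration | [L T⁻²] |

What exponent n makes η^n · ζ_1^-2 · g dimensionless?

1

Balance the M exponent: (-2)·n from η, plus −2·(-1) + (0) = 2 from the rest, must sum to zero.
-2n + 2 = 0, so n = 1.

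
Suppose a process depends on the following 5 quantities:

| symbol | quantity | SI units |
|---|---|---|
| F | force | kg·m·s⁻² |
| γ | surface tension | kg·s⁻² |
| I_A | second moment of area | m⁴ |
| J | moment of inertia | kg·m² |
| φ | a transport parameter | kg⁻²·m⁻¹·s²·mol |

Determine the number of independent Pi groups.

1

There are 5 variables and 4 base dimensions (M, L, T, N).
The dimension matrix has rank 4.
Independent dimensionless groups: 5 − 4 = 1.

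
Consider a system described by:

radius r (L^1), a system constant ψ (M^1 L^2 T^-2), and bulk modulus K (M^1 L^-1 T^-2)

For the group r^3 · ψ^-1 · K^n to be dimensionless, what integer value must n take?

Balance the M exponent: (1)·n from K, plus 3·(0) − (1) = -1 from the rest, must sum to zero.
n − 1 = 0, so n = 1.

1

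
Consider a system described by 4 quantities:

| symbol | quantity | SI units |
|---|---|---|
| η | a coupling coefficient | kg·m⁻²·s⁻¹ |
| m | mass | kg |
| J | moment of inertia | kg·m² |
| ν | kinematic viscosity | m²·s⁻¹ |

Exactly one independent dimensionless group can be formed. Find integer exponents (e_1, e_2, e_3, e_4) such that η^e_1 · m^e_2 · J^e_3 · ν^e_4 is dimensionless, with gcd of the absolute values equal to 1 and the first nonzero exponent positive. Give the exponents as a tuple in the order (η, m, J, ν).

(1, -3, 2, -1)

M: e_1·(1) + e_2·(1) + e_3·(1) + e_4·(0) = 0
L: e_1·(-2) + e_2·(0) + e_3·(2) + e_4·(2) = 0
T: e_1·(-1) + e_2·(0) + e_3·(0) + e_4·(-1) = 0
Solving this homogeneous linear system for the smallest-integer solution (first nonzero entry positive) gives (1, -3, 2, -1).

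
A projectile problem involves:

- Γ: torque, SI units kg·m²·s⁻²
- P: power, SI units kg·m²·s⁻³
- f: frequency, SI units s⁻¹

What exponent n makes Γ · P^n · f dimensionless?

-1

Balance the M exponent: (1)·n from P, plus (1) + (0) = 1 from the rest, must sum to zero.
n + 1 = 0, so n = -1.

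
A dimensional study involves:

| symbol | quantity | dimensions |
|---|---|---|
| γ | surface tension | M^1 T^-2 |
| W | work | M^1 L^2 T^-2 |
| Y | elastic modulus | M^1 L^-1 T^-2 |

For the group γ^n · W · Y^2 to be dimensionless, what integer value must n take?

Balance the M exponent: (1)·n from γ, plus (1) + 2·(1) = 3 from the rest, must sum to zero.
n + 3 = 0, so n = -3.

-3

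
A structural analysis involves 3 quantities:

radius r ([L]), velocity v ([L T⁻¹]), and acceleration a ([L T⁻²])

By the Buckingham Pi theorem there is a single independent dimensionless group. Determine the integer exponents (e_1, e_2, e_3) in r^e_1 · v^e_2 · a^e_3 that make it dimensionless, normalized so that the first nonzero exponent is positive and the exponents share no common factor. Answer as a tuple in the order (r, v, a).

L: e_1·(1) + e_2·(1) + e_3·(1) = 0
T: e_1·(0) + e_2·(-1) + e_3·(-2) = 0
Solving this homogeneous linear system for the smallest-integer solution (first nonzero entry positive) gives (1, -2, 1).

(1, -2, 1)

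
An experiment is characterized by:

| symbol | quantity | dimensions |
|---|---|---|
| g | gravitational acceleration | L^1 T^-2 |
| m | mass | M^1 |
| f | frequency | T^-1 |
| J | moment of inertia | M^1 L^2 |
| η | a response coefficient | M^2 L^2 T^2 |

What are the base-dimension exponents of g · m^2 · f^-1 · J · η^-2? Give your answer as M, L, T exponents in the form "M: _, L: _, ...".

M: -1, L: -1, T: -5

Collect each base-dimension exponent across the product:
  M: (0) + 2·(1) − (0) + (1) − 2·(2) = -1
  L: (1) + 2·(0) − (0) + (2) − 2·(2) = -1
  T: (-2) + 2·(0) − (-1) + (0) − 2·(2) = -5
So the dimensions are [M⁻¹ L⁻¹ T⁻⁵].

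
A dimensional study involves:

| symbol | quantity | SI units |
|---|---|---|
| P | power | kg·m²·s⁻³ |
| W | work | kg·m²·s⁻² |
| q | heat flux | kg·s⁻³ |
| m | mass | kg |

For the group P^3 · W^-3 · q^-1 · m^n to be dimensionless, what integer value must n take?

Balance the M exponent: (1)·n from m, plus 3·(1) − 3·(1) − (1) = -1 from the rest, must sum to zero.
n − 1 = 0, so n = 1.

1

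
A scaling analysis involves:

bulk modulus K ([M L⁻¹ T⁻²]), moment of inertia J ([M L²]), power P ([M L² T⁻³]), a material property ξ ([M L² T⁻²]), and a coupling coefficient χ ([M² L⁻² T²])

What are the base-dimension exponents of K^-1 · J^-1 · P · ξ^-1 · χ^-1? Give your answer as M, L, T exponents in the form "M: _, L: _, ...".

Collect each base-dimension exponent across the product:
  M: −(1) − (1) + (1) − (1) − (2) = -4
  L: −(-1) − (2) + (2) − (2) − (-2) = 1
  T: −(-2) − (0) + (-3) − (-2) − (2) = -1
So the dimensions are [M⁻⁴ L T⁻¹].

M: -4, L: 1, T: -1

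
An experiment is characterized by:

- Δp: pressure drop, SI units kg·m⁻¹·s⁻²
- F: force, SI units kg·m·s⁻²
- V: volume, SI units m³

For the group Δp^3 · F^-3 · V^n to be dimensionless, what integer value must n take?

Balance the L exponent: (3)·n from V, plus 3·(-1) − 3·(1) = -6 from the rest, must sum to zero.
3n − 6 = 0, so n = 2.

2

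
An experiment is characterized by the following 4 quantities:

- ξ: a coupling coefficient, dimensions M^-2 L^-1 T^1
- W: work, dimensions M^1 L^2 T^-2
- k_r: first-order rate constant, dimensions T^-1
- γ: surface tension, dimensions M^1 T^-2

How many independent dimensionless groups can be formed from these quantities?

There are 4 variables and 3 base dimensions (M, L, T).
The dimension matrix has rank 3.
Independent dimensionless groups: 4 − 3 = 1.

1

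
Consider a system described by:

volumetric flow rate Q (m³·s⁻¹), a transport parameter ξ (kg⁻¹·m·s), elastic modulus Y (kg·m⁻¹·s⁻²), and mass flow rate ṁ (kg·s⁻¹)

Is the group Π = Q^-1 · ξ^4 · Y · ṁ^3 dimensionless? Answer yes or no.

Sum the exponent of each base dimension across the product:
  M: −[Q]_M + 4·[ξ]_M + [Y]_M + 3·[ṁ]_M = −(0) + 4·(-1) + (1) + 3·(1) = 0
  L: −[Q]_L + 4·[ξ]_L + [Y]_L + 3·[ṁ]_L = −(3) + 4·(1) + (-1) + 3·(0) = 0
  T: −[Q]_T + 4·[ξ]_T + [Y]_T + 3·[ṁ]_T = −(-1) + 4·(1) + (-2) + 3·(-1) = 0
All base exponents vanish — dimensionless.

yes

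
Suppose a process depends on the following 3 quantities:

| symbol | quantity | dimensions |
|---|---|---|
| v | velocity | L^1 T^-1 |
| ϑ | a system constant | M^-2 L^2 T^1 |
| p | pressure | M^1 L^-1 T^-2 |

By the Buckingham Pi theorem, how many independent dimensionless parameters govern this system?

0

There are 3 variables and 3 base dimensions (M, L, T).
The dimension matrix has rank 3.
Independent dimensionless groups: 3 − 3 = 0.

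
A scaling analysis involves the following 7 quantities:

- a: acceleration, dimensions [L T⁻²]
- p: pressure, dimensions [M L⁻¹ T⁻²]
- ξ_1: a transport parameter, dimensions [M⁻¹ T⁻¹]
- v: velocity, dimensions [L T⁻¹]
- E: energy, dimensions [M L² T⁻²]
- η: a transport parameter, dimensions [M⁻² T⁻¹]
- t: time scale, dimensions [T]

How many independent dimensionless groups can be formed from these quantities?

4

There are 7 variables and 3 base dimensions (M, L, T).
The dimension matrix has rank 3.
Independent dimensionless groups: 7 − 3 = 4.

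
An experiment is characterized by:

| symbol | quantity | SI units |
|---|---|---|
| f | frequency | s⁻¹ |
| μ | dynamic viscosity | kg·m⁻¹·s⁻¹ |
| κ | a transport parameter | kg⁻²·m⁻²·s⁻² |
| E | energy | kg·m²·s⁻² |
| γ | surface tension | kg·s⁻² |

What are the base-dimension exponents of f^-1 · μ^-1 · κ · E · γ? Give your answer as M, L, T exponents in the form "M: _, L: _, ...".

M: -1, L: 1, T: -4

Collect each base-dimension exponent across the product:
  M: −(0) − (1) + (-2) + (1) + (1) = -1
  L: −(0) − (-1) + (-2) + (2) + (0) = 1
  T: −(-1) − (-1) + (-2) + (-2) + (-2) = -4
So the dimensions are [M⁻¹ L T⁻⁴].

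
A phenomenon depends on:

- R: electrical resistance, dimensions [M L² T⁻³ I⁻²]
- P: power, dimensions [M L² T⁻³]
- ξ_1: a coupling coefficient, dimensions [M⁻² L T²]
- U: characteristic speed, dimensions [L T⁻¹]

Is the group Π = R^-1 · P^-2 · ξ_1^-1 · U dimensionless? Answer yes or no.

Sum the exponent of each base dimension across the product:
  M: −[R]_M − 2·[P]_M − [ξ_1]_M + [U]_M = −(1) − 2·(1) − (-2) + (0) = -1
  L: −[R]_L − 2·[P]_L − [ξ_1]_L + [U]_L = −(2) − 2·(2) − (1) + (1) = -6
  T: −[R]_T − 2·[P]_T − [ξ_1]_T + [U]_T = −(-3) − 2·(-3) − (2) + (-1) = 6
  I: −[R]_I − 2·[P]_I − [ξ_1]_I + [U]_I = −(-2) − 2·(0) − (0) + (0) = 2
Net dimensions [M⁻¹ L⁻⁶ T⁶ I²] ≠ [1] — not dimensionless.

no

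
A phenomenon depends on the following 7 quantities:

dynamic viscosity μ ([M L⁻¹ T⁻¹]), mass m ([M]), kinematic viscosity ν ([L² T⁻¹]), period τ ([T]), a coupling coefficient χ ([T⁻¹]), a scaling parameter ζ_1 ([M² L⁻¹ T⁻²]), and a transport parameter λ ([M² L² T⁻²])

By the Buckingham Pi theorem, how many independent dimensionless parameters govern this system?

4

There are 7 variables and 3 base dimensions (M, L, T).
The dimension matrix has rank 3.
Independent dimensionless groups: 7 − 3 = 4.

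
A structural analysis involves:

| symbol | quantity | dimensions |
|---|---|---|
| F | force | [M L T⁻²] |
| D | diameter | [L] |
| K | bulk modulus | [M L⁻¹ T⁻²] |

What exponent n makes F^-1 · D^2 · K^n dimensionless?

Balance the M exponent: (1)·n from K, plus −(1) + 2·(0) = -1 from the rest, must sum to zero.
n − 1 = 0, so n = 1.

1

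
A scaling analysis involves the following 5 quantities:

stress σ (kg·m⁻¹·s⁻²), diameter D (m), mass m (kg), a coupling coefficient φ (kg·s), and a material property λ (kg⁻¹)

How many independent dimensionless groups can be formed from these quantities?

2

There are 5 variables and 3 base dimensions (M, L, T).
The dimension matrix has rank 3.
Independent dimensionless groups: 5 − 3 = 2.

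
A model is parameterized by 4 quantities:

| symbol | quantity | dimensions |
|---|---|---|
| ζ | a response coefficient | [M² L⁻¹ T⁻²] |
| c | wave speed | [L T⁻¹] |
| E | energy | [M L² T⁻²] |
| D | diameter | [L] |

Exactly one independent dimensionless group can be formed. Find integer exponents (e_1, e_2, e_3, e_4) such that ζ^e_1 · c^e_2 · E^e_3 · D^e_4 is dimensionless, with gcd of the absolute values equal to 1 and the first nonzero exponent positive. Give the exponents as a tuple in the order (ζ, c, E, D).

M: e_1·(2) + e_2·(0) + e_3·(1) + e_4·(0) = 0
L: e_1·(-1) + e_2·(1) + e_3·(2) + e_4·(1) = 0
T: e_1·(-2) + e_2·(-1) + e_3·(-2) + e_4·(0) = 0
Solving this homogeneous linear system for the smallest-integer solution (first nonzero entry positive) gives (1, 2, -2, 3).

(1, 2, -2, 3)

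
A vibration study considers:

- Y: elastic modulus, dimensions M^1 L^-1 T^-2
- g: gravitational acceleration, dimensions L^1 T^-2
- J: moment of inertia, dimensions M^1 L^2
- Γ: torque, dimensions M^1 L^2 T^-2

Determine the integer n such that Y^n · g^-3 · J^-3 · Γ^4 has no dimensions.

-1

Balance the M exponent: (1)·n from Y, plus −3·(0) − 3·(1) + 4·(1) = 1 from the rest, must sum to zero.
n + 1 = 0, so n = -1.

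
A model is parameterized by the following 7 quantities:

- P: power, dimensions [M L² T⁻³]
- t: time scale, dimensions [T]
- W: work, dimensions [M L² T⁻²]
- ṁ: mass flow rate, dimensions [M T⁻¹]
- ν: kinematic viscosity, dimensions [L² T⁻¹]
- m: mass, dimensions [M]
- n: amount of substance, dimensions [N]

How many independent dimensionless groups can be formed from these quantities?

There are 7 variables and 4 base dimensions (M, L, T, N).
The dimension matrix has rank 4.
Independent dimensionless groups: 7 − 4 = 3.

3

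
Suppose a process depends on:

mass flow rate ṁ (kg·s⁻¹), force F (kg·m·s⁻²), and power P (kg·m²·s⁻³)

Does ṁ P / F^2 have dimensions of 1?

yes

Sum the exponent of each base dimension across the product:
  M: [ṁ]_M − 2·[F]_M + [P]_M = (1) − 2·(1) + (1) = 0
  L: [ṁ]_L − 2·[F]_L + [P]_L = (0) − 2·(1) + (2) = 0
  T: [ṁ]_T − 2·[F]_T + [P]_T = (-1) − 2·(-2) + (-3) = 0
  I: [ṁ]_I − 2·[F]_I + [P]_I = (0) − 2·(0) + (0) = 0
All base exponents vanish — dimensionless.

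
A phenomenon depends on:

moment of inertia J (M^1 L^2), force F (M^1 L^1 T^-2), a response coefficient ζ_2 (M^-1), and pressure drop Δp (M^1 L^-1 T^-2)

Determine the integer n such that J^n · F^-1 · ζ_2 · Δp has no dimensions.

Balance the M exponent: (1)·n from J, plus −(1) + (-1) + (1) = -1 from the rest, must sum to zero.
n − 1 = 0, so n = 1.

1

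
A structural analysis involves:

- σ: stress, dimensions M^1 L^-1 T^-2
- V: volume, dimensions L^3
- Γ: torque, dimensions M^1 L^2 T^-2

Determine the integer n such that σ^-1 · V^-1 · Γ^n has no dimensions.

Balance the M exponent: (1)·n from Γ, plus −(1) − (0) = -1 from the rest, must sum to zero.
n − 1 = 0, so n = 1.

1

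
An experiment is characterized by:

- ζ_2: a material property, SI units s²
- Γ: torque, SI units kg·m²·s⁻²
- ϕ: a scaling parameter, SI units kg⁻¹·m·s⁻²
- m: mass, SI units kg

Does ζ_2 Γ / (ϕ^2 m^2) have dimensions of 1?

Sum the exponent of each base dimension across the product:
  M: [ζ_2]_M + [Γ]_M − 2·[ϕ]_M − 2·[m]_M = (0) + (1) − 2·(-1) − 2·(1) = 1
  L: [ζ_2]_L + [Γ]_L − 2·[ϕ]_L − 2·[m]_L = (0) + (2) − 2·(1) − 2·(0) = 0
  T: [ζ_2]_T + [Γ]_T − 2·[ϕ]_T − 2·[m]_T = (2) + (-2) − 2·(-2) − 2·(0) = 4
Net dimensions [M T⁴] ≠ [1] — not dimensionless.

no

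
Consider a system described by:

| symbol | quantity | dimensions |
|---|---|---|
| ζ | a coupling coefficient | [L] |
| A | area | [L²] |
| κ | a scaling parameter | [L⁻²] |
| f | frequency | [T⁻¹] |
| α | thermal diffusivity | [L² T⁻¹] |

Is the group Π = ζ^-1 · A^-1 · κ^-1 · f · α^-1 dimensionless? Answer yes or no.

no

Sum the exponent of each base dimension across the product:
  L: −[ζ]_L − [A]_L − [κ]_L + [f]_L − [α]_L = −(1) − (2) − (-2) + (0) − (2) = -3
  T: −[ζ]_T − [A]_T − [κ]_T + [f]_T − [α]_T = −(0) − (0) − (0) + (-1) − (-1) = 0
Net dimensions [L⁻³] ≠ [1] — not dimensionless.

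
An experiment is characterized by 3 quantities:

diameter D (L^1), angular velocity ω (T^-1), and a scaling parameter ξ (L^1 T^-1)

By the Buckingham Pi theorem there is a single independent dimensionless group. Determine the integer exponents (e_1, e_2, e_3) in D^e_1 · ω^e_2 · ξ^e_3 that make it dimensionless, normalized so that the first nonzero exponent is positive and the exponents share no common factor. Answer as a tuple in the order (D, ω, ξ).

L: e_1·(1) + e_2·(0) + e_3·(1) = 0
T: e_1·(0) + e_2·(-1) + e_3·(-1) = 0
Solving this homogeneous linear system for the smallest-integer solution (first nonzero entry positive) gives (1, 1, -1).

(1, 1, -1)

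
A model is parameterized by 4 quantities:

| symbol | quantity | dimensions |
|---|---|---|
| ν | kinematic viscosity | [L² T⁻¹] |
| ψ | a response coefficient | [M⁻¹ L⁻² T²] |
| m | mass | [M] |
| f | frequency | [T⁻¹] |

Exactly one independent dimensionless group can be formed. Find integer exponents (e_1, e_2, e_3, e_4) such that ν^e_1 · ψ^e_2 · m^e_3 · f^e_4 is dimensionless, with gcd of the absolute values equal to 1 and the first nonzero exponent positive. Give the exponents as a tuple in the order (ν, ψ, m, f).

(1, 1, 1, 1)

M: e_1·(0) + e_2·(-1) + e_3·(1) + e_4·(0) = 0
L: e_1·(2) + e_2·(-2) + e_3·(0) + e_4·(0) = 0
T: e_1·(-1) + e_2·(2) + e_3·(0) + e_4·(-1) = 0
Solving this homogeneous linear system for the smallest-integer solution (first nonzero entry positive) gives (1, 1, 1, 1).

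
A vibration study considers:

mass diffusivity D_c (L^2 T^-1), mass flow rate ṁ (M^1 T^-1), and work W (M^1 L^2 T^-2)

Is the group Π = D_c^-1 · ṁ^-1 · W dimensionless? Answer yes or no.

yes

Sum the exponent of each base dimension across the product:
  M: −[D_c]_M − [ṁ]_M + [W]_M = −(0) − (1) + (1) = 0
  L: −[D_c]_L − [ṁ]_L + [W]_L = −(2) − (0) + (2) = 0
  T: −[D_c]_T − [ṁ]_T + [W]_T = −(-1) − (-1) + (-2) = 0
All base exponents vanish — dimensionless.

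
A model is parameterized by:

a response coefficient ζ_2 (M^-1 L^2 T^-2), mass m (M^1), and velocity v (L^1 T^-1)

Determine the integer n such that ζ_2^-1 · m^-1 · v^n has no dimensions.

Balance the L exponent: (1)·n from v, plus −(2) − (0) = -2 from the rest, must sum to zero.
n − 2 = 0, so n = 2.

2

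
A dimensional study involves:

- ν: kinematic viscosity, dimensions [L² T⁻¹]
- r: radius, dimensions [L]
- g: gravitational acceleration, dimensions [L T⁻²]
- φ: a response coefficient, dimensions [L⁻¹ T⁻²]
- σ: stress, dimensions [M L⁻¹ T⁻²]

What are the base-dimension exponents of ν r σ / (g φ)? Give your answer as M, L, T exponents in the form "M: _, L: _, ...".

Collect each base-dimension exponent across the product:
  M: (0) + (0) − (0) − (0) + (1) = 1
  L: (2) + (1) − (1) − (-1) + (-1) = 2
  T: (-1) + (0) − (-2) − (-2) + (-2) = 1
So the dimensions are [M L² T].

M: 1, L: 2, T: 1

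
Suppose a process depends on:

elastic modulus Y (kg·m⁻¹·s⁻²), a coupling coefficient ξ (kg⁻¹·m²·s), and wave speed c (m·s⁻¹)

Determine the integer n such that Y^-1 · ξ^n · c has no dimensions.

-1

Balance the M exponent: (-1)·n from ξ, plus −(1) + (0) = -1 from the rest, must sum to zero.
−n − 1 = 0, so n = -1.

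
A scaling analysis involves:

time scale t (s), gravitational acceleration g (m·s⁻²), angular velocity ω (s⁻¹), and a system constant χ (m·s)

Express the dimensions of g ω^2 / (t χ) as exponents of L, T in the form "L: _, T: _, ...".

L: 0, T: -6

Collect each base-dimension exponent across the product:
  L: −(0) + (1) + 2·(0) − (1) = 0
  T: −(1) + (-2) + 2·(-1) − (1) = -6
So the dimensions are [T⁻⁶].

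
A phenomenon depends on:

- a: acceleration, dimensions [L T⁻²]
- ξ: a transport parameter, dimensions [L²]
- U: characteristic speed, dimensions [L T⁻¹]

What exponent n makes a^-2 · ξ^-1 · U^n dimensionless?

Balance the L exponent: (1)·n from U, plus −2·(1) − (2) = -4 from the rest, must sum to zero.
n − 4 = 0, so n = 4.

4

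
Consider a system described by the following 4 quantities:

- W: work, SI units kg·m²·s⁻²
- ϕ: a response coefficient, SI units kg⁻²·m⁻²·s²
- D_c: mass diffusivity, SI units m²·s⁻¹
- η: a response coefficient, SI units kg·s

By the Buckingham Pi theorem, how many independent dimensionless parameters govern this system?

1

There are 4 variables and 3 base dimensions (M, L, T).
The dimension matrix has rank 3.
Independent dimensionless groups: 4 − 3 = 1.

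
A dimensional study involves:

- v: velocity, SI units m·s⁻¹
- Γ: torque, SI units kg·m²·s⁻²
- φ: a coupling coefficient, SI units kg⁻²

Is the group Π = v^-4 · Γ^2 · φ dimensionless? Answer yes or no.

Sum the exponent of each base dimension across the product:
  M: −4·[v]_M + 2·[Γ]_M + [φ]_M = −4·(0) + 2·(1) + (-2) = 0
  L: −4·[v]_L + 2·[Γ]_L + [φ]_L = −4·(1) + 2·(2) + (0) = 0
  T: −4·[v]_T + 2·[Γ]_T + [φ]_T = −4·(-1) + 2·(-2) + (0) = 0
All base exponents vanish — dimensionless.

yes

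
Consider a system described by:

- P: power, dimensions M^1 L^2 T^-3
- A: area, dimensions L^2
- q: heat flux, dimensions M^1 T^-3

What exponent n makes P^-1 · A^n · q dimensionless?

Balance the L exponent: (2)·n from A, plus −(2) + (0) = -2 from the rest, must sum to zero.
2n − 2 = 0, so n = 1.

1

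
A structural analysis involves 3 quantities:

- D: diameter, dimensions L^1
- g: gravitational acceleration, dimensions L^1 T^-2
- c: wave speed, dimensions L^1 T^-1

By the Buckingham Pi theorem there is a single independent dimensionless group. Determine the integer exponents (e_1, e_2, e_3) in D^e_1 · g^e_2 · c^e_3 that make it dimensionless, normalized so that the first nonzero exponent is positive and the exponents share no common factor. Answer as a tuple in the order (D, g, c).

L: e_1·(1) + e_2·(1) + e_3·(1) = 0
T: e_1·(0) + e_2·(-2) + e_3·(-1) = 0
Solving this homogeneous linear system for the smallest-integer solution (first nonzero entry positive) gives (1, 1, -2).

(1, 1, -2)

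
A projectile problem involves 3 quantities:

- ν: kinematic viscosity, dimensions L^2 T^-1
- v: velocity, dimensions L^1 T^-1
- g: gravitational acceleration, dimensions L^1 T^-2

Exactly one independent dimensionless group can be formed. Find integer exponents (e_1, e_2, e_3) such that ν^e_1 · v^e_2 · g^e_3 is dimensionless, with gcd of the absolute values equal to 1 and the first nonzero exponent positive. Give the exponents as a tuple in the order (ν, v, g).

(1, -3, 1)

L: e_1·(2) + e_2·(1) + e_3·(1) = 0
T: e_1·(-1) + e_2·(-1) + e_3·(-2) = 0
Solving this homogeneous linear system for the smallest-integer solution (first nonzero entry positive) gives (1, -3, 1).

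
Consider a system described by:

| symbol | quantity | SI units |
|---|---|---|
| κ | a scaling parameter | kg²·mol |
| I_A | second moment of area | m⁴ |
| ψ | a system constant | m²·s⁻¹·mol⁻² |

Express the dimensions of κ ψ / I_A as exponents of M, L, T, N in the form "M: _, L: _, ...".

Collect each base-dimension exponent across the product:
  M: (2) − (0) + (0) = 2
  L: (0) − (4) + (2) = -2
  T: (0) − (0) + (-1) = -1
  N: (1) − (0) + (-2) = -1
So the dimensions are [M² L⁻² T⁻¹ N⁻¹].

M: 2, L: -2, T: -1, N: -1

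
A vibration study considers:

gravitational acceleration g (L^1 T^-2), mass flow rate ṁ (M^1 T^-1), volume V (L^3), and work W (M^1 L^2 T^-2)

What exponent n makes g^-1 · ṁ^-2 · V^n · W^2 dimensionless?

Balance the L exponent: (3)·n from V, plus −(1) − 2·(0) + 2·(2) = 3 from the rest, must sum to zero.
3n + 3 = 0, so n = -1.

-1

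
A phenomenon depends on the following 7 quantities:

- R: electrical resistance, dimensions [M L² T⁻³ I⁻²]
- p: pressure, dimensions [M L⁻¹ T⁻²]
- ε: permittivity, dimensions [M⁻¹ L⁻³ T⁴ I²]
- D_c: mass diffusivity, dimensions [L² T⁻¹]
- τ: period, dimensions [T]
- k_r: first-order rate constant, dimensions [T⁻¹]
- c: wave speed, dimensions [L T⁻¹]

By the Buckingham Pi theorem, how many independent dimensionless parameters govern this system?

3

There are 7 variables and 4 base dimensions (M, L, T, I).
The dimension matrix has rank 4.
Independent dimensionless groups: 7 − 4 = 3.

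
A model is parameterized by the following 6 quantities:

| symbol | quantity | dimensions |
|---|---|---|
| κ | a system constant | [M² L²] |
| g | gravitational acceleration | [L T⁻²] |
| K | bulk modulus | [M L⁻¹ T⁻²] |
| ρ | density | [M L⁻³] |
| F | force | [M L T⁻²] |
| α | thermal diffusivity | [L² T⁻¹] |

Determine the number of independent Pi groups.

3

There are 6 variables and 3 base dimensions (M, L, T).
The dimension matrix has rank 3.
Independent dimensionless groups: 6 − 3 = 3.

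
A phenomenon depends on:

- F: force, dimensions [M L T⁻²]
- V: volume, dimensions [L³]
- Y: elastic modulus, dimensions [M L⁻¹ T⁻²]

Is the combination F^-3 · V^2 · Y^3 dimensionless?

yes

Sum the exponent of each base dimension across the product:
  M: −3·[F]_M + 2·[V]_M + 3·[Y]_M = −3·(1) + 2·(0) + 3·(1) = 0
  L: −3·[F]_L + 2·[V]_L + 3·[Y]_L = −3·(1) + 2·(3) + 3·(-1) = 0
  T: −3·[F]_T + 2·[V]_T + 3·[Y]_T = −3·(-2) + 2·(0) + 3·(-2) = 0
All base exponents vanish — dimensionless.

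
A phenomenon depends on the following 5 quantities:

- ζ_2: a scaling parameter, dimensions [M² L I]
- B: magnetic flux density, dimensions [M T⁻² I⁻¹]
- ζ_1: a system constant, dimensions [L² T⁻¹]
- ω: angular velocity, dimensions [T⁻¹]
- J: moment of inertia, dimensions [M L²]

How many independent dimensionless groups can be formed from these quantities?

There are 5 variables and 4 base dimensions (M, L, T, I).
The dimension matrix has rank 4.
Independent dimensionless groups: 5 − 4 = 1.

1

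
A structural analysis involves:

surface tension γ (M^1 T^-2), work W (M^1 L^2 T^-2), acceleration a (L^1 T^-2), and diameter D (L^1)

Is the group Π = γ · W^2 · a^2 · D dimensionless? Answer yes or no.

Sum the exponent of each base dimension across the product:
  M: [γ]_M + 2·[W]_M + 2·[a]_M + [D]_M = (1) + 2·(1) + 2·(0) + (0) = 3
  L: [γ]_L + 2·[W]_L + 2·[a]_L + [D]_L = (0) + 2·(2) + 2·(1) + (1) = 7
  T: [γ]_T + 2·[W]_T + 2·[a]_T + [D]_T = (-2) + 2·(-2) + 2·(-2) + (0) = -10
Net dimensions [M³ L⁷ T⁻¹⁰] ≠ [1] — not dimensionless.

no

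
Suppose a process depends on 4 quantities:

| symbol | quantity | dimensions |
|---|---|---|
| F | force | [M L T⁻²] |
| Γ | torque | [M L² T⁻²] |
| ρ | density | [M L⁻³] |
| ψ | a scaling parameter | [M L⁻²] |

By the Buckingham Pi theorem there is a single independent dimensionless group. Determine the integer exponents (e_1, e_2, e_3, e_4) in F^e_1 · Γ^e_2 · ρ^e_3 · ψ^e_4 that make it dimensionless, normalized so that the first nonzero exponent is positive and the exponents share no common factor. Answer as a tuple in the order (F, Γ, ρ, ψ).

(1, -1, -1, 1)

M: e_1·(1) + e_2·(1) + e_3·(1) + e_4·(1) = 0
L: e_1·(1) + e_2·(2) + e_3·(-3) + e_4·(-2) = 0
T: e_1·(-2) + e_2·(-2) + e_3·(0) + e_4·(0) = 0
Solving this homogeneous linear system for the smallest-integer solution (first nonzero entry positive) gives (1, -1, -1, 1).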